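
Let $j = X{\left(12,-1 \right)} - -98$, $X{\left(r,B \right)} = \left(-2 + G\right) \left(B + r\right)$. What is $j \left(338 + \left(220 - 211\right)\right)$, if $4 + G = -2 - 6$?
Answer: $-19432$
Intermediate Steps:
$G = -12$ ($G = -4 - 8 = -12$)
$X{\left(r,B \right)} = - 14 B - 14 r$ ($X{\left(r,B \right)} = \left(-2 - 12\right) \left(B + r\right) = - 14 \left(B + r\right) = - 14 B - 14 r$)
$j = -56$ ($j = \left(\left(-14\right) \left(-1\right) - 168\right) - -98 = \left(14 - 168\right) + 98 = -154 + 98 = -56$)
$j \left(338 + \left(220 - 211\right)\right) = - 56 \left(338 + \left(220 - 211\right)\right) = - 56 \left(338 + 9\right) = \left(-56\right) 347 = -19432$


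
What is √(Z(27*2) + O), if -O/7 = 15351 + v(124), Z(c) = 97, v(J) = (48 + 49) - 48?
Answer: 3*I*√11967 ≈ 328.18*I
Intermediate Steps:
v(J) = 49 (v(J) = 97 - 48 = 49)
O = -107800 (O = -7*(15351 + 49) = -7*15400 = -107800)
√(Z(27*2) + O) = √(97 - 107800) = √(-107703) = 3*I*√11967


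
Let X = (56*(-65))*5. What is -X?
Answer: 18200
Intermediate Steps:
X = -18200 (X = -3640*5 = -18200)
-X = -1*(-18200) = 18200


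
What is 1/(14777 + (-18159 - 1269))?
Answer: -1/4651 ≈ -0.00021501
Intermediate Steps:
1/(14777 + (-18159 - 1269)) = 1/(14777 - 19428) = 1/(-4651) = -1/4651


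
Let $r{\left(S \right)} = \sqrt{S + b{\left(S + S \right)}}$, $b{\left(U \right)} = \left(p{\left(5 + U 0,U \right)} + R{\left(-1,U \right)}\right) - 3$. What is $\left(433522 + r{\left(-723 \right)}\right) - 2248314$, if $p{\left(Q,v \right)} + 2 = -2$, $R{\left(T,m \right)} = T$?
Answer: $-1814792 + i \sqrt{731} \approx -1.8148 \cdot 10^{6} + 27.037 i$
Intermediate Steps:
$p{\left(Q,v \right)} = -4$ ($p{\left(Q,v \right)} = -2 - 2 = -4$)
$b{\left(U \right)} = -8$ ($b{\left(U \right)} = \left(-4 - 1\right) - 3 = -5 - 3 = -8$)
$r{\left(S \right)} = \sqrt{-8 + S}$ ($r{\left(S \right)} = \sqrt{S - 8} = \sqrt{-8 + S}$)
$\left(433522 + r{\left(-723 \right)}\right) - 2248314 = \left(433522 + \sqrt{-8 - 723}\right) - 2248314 = \left(433522 + \sqrt{-731}\right) - 2248314 = \left(433522 + i \sqrt{731}\right) - 2248314 = -1814792 + i \sqrt{731}$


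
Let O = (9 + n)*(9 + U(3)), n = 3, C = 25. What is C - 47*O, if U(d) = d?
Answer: -6743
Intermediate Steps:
O = 144 (O = (9 + 3)*(9 + 3) = 12*12 = 144)
C - 47*O = 25 - 47*144 = 25 - 6768 = -6743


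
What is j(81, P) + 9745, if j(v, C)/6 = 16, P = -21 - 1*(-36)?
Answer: 9841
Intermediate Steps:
P = 15 (P = -21 + 36 = 15)
j(v, C) = 96 (j(v, C) = 6*16 = 96)
j(81, P) + 9745 = 96 + 9745 = 9841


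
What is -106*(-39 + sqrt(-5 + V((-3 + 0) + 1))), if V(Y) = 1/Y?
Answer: 4134 - 53*I*sqrt(22) ≈ 4134.0 - 248.59*I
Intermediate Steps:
-106*(-39 + sqrt(-5 + V((-3 + 0) + 1))) = -106*(-39 + sqrt(-5 + 1/((-3 + 0) + 1))) = -106*(-39 + sqrt(-5 + 1/(-3 + 1))) = -106*(-39 + sqrt(-5 + 1/(-2))) = -106*(-39 + sqrt(-5 - 1/2)) = -106*(-39 + sqrt(-11/2)) = -106*(-39 + I*sqrt(22)/2) = 4134 - 53*I*sqrt(22)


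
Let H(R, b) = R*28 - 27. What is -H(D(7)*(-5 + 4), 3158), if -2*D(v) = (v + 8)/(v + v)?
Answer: 12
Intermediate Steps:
D(v) = -(8 + v)/(4*v) (D(v) = -(v + 8)/(2*(v + v)) = -(8 + v)/(2*(2*v)) = -(8 + v)*1/(2*v)/2 = -(8 + v)/(4*v))
H(R, b) = -27 + 28*R (H(R, b) = 28*R - 27 = -27 + 28*R)
-H(D(7)*(-5 + 4), 3158) = -(-27 + 28*(((1/4)*(-8 - 1*7)/7)*(-5 + 4))) = -(-27 + 28*(((1/4)*(1/7)*(-8 - 7))*(-1))) = -(-27 + 28*(((1/4)*(1/7)*(-15))*(-1))) = -(-27 + 28*(-15/28*(-1))) = -(-27 + 28*(15/28)) = -(-27 + 15) = -1*(-12) = 12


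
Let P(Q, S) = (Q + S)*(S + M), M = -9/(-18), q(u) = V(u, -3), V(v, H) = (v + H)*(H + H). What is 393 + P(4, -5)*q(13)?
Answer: 123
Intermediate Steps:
V(v, H) = 2*H*(H + v) (V(v, H) = (H + v)*(2*H) = 2*H*(H + v))
q(u) = 18 - 6*u (q(u) = 2*(-3)*(-3 + u) = 18 - 6*u)
M = ½ (M = -9*(-1/18) = ½ ≈ 0.50000)
P(Q, S) = (½ + S)*(Q + S) (P(Q, S) = (Q + S)*(S + ½) = (Q + S)*(½ + S) = (½ + S)*(Q + S))
393 + P(4, -5)*q(13) = 393 + ((-5)² + (½)*4 + (½)*(-5) + 4*(-5))*(18 - 6*13) = 393 + (25 + 2 - 5/2 - 20)*(18 - 78) = 393 + (9/2)*(-60) = 393 - 270 = 123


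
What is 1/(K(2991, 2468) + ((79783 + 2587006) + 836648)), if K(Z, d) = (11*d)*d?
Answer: 1/70504701 ≈ 1.4183e-8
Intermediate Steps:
K(Z, d) = 11*d**2
1/(K(2991, 2468) + ((79783 + 2587006) + 836648)) = 1/(11*2468**2 + ((79783 + 2587006) + 836648)) = 1/(11*6091024 + (2666789 + 836648)) = 1/(67001264 + 3503437) = 1/70504701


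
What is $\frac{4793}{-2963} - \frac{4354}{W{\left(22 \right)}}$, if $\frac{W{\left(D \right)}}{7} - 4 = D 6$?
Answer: $- \frac{1247417}{201484} \approx -6.1911$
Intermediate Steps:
$W{\left(D \right)} = 28 + 42 D$ ($W{\left(D \right)} = 28 + 7 D 6 = 28 + 7 \cdot 6 D = 28 + 42 D$)
$\frac{4793}{-2963} - \frac{4354}{W{\left(22 \right)}} = \frac{4793}{-2963} - \frac{4354}{28 + 42 \cdot 22} = 4793 \left(- \frac{1}{2963}\right) - \frac{4354}{28 + 924} = - \frac{4793}{2963} - \frac{4354}{952} = - \frac{4793}{2963} - \frac{311}{68} = - \frac{1247417}{201484}$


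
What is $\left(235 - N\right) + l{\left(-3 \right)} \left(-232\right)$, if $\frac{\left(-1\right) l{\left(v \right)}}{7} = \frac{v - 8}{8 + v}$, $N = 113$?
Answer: $- \frac{17254}{5} \approx -3450.8$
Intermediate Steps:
$l{\left(v \right)} = - \frac{7 \left(-8 + v\right)}{8 + v}$ ($l{\left(v \right)} = - 7 \frac{v - 8}{8 + v} = - 7 \frac{-8 + v}{8 + v} = - \frac{7 \left(-8 + v\right)}{8 + v}$)
$\left(235 - N\right) + l{\left(-3 \right)} \left(-232\right) = \left(235 - 113\right) + \frac{7 \left(8 - -3\right)}{8 - 3} \left(-232\right) = \left(235 - 113\right) + \frac{7 \left(8 + 3\right)}{5} \left(-232\right) = 122 + 7 \cdot \frac{1}{5} \cdot 11 \left(-232\right) = 122 + \frac{77}{5} \left(-232\right) = 122 - \frac{17864}{5} = - \frac{17254}{5}$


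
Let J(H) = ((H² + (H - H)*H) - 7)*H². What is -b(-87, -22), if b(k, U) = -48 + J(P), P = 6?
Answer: -996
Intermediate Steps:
J(H) = H²*(-7 + H²) (J(H) = ((H² + 0*H) - 7)*H² = ((H² + 0) - 7)*H² = (H² - 7)*H² = (-7 + H²)*H² = H²*(-7 + H²))
b(k, U) = 996 (b(k, U) = -48 + 6²*(-7 + 6²) = -48 + 36*(-7 + 36) = -48 + 36*29 = -48 + 1044 = 996)
-b(-87, -22) = -1*996 = -996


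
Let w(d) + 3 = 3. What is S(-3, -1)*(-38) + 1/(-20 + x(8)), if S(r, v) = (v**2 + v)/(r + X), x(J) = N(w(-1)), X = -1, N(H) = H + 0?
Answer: -1/20 ≈ -0.050000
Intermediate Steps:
w(d) = 0 (w(d) = -3 + 3 = 0)
N(H) = H
x(J) = 0
S(r, v) = (v + v**2)/(-1 + r) (S(r, v) = (v**2 + v)/(r - 1) = (v + v**2)/(-1 + r))
S(-3, -1)*(-38) + 1/(-20 + x(8)) = -(1 - 1)/(-1 - 3)*(-38) + 1/(-20 + 0) = -1*0/(-4)*(-38) + 1/(-20) = -1*(-1/4)*0*(-38) - 1/20 = 0*(-38) - 1/20 = 0 - 1/20 = -1/20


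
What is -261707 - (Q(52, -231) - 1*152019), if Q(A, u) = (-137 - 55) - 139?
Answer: -109357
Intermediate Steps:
Q(A, u) = -331 (Q(A, u) = -192 - 139 = -331)
-261707 - (Q(52, -231) - 1*152019) = -261707 - (-331 - 1*152019) = -261707 - (-331 - 152019) = -261707 - 1*(-152350) = -261707 + 152350 = -109357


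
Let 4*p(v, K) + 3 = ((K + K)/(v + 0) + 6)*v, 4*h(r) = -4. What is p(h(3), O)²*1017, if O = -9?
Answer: 741393/16 ≈ 46337.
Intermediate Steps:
h(r) = -1 (h(r) = (¼)*(-4) = -1)
p(v, K) = -¾ + v*(6 + 2*K/v)/4 (p(v, K) = -¾ + (((K + K)/(v + 0) + 6)*v)/4 = -¾ + (((2*K)/v + 6)*v)/4 = -¾ + ((2*K/v + 6)*v)/4 = -¾ + ((6 + 2*K/v)*v)/4 = -¾ + (v*(6 + 2*K/v))/4 = -¾ + v*(6 + 2*K/v)/4)
p(h(3), O)²*1017 = (-¾ + (½)*(-9) + (3/2)*(-1))²*1017 = (-¾ - 9/2 - 3/2)²*1017 = (-27/4)²*1017 = (729/16)*1017 = 741393/16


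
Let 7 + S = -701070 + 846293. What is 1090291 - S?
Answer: 945075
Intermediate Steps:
S = 145216 (S = -7 + (-701070 + 846293) = -7 + 145223 = 145216)
1090291 - S = 1090291 - 1*145216 = 1090291 - 145216 = 945075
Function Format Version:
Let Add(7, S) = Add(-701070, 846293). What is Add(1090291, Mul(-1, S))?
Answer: 945075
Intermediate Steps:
S = 145216 (S = Add(-7, Add(-701070, 846293)) = Add(-7, 145223) = 145216)
Add(1090291, Mul(-1, S)) = Add(1090291, Mul(-1, 145216)) = Add(1090291, -145216) = 945075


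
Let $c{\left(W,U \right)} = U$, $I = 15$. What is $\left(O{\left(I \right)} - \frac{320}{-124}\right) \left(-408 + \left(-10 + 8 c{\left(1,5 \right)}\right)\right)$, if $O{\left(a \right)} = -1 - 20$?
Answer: $\frac{215838}{31} \approx 6962.5$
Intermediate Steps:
$O{\left(a \right)} = -21$ ($O{\left(a \right)} = -1 - 20 = -21$)
$\left(O{\left(I \right)} - \frac{320}{-124}\right) \left(-408 + \left(-10 + 8 c{\left(1,5 \right)}\right)\right) = \left(-21 - \frac{320}{-124}\right) \left(-408 + \left(-10 + 8 \cdot 5\right)\right) = \left(-21 - - \frac{80}{31}\right) \left(-408 + \left(-10 + 40\right)\right) = \left(-21 + \frac{80}{31}\right) \left(-408 + 30\right) = \left(- \frac{571}{31}\right) \left(-378\right) = \frac{215838}{31}$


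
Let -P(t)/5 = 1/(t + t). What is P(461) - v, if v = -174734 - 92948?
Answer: 246802799/922 ≈ 2.6768e+5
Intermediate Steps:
P(t) = -5/(2*t) (P(t) = -5/(t + t) = -5*1/(2*t) = -5/(2*t))
v = -267682
P(461) - v = -5/2/461 - 1*(-267682) = -5/2*1/461 + 267682 = -5/922 + 267682 = 246802799/922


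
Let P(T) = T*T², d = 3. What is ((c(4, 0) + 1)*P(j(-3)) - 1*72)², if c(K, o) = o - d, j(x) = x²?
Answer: 2340900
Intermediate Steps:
c(K, o) = -3 + o (c(K, o) = o - 1*3 = o - 3 = -3 + o)
P(T) = T³
((c(4, 0) + 1)*P(j(-3)) - 1*72)² = (((-3 + 0) + 1)*((-3)²)³ - 1*72)² = ((-3 + 1)*9³ - 72)² = (-2*729 - 72)² = (-1458 - 72)² = (-1530)² = 2340900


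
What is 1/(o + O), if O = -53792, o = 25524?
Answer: -1/28268 ≈ -3.5376e-5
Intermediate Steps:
1/(o + O) = 1/(25524 - 53792) = 1/(-28268) = -1/28268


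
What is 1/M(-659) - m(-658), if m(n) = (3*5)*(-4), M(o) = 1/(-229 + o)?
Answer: -828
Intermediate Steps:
m(n) = -60 (m(n) = 15*(-4) = -60)
1/M(-659) - m(-658) = 1/(1/(-229 - 659)) - 1*(-60) = 1/(1/(-888)) + 60 = 1/(-1/888) + 60 = -888 + 60 = -828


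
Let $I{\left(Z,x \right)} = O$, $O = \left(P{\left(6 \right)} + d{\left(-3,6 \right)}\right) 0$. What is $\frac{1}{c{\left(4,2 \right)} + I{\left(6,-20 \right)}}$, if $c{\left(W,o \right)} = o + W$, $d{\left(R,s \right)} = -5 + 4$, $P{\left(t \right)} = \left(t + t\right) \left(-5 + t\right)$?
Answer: $\frac{1}{6} \approx 0.16667$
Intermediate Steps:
$P{\left(t \right)} = 2 t \left(-5 + t\right)$
$d{\left(R,s \right)} = -1$
$c{\left(W,o \right)} = W + o$
$O = 0$ ($O = \left(2 \cdot 6 \left(-5 + 6\right) - 1\right) 0 = \left(2 \cdot 6 \cdot 1 - 1\right) 0 = \left(12 - 1\right) 0 = 11 \cdot 0 = 0$)
$I{\left(Z,x \right)} = 0$
$\frac{1}{c{\left(4,2 \right)} + I{\left(6,-20 \right)}} = \frac{1}{\left(4 + 2\right) + 0} = \frac{1}{6 + 0} = \frac{1}{6}$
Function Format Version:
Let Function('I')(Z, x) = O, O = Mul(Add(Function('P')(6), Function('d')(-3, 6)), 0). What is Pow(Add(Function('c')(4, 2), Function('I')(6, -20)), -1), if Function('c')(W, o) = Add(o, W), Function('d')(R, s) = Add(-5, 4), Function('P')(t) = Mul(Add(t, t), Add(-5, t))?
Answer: Rational(1, 6) ≈ 0.16667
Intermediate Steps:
Function('P')(t) = Mul(2, t, Add(-5, t)) (Function('P')(t) = Mul(Mul(2, t), Add(-5, t)) = Mul(2, t, Add(-5, t)))
Function('d')(R, s) = -1
Function('c')(W, o) = Add(W, o)
O = 0 (O = Mul(Add(Mul(2, 6, Add(-5, 6)), -1), 0) = Mul(Add(Mul(2, 6, 1), -1), 0) = Mul(Add(12, -1), 0) = Mul(11, 0) = 0)
Function('I')(Z, x) = 0
Pow(Add(Function('c')(4, 2), Function('I')(6, -20)), -1) = Pow(Add(Add(4, 2), 0), -1) = Pow(Add(6, 0), -1) = Pow(6, -1) = Rational(1, 6)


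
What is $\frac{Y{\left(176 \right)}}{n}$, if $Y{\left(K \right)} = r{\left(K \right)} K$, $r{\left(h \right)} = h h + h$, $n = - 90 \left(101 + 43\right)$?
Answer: $- \frac{57112}{135} \approx -423.05$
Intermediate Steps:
$n = -12960$ ($n = \left(-90\right) 144 = -12960$)
$r{\left(h \right)} = h + h^{2}$ ($r{\left(h \right)} = h^{2} + h = h + h^{2}$)
$Y{\left(K \right)} = K^{2} \left(1 + K\right)$ ($Y{\left(K \right)} = K \left(1 + K\right) K = K^{2} \left(1 + K\right)$)
$\frac{Y{\left(176 \right)}}{n} = \frac{176^{2} \left(1 + 176\right)}{-12960} = 30976 \cdot 177 \left(- \frac{1}{12960}\right) = 5482752 \left(- \frac{1}{12960}\right) = - \frac{57112}{135}$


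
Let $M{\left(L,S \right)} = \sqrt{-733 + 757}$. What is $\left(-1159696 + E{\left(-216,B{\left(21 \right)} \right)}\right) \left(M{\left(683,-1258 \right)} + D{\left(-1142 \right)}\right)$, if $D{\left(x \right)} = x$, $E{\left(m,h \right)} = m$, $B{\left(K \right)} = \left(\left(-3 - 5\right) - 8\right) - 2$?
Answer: $1324619504 - 2319824 \sqrt{6} \approx 1.3189 \cdot 10^{9}$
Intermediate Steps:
$B{\left(K \right)} = -18$ ($B{\left(K \right)} = \left(\left(-3 - 5\right) - 8\right) - 2 = \left(-8 - 8\right) - 2 = -16 - 2 = -18$)
$M{\left(L,S \right)} = 2 \sqrt{6}$ ($M{\left(L,S \right)} = \sqrt{24} = 2 \sqrt{6}$)
$\left(-1159696 + E{\left(-216,B{\left(21 \right)} \right)}\right) \left(M{\left(683,-1258 \right)} + D{\left(-1142 \right)}\right) = \left(-1159696 - 216\right) \left(2 \sqrt{6} - 1142\right) = - 1159912 \left(-1142 + 2 \sqrt{6}\right) = 1324619504 - 2319824 \sqrt{6}$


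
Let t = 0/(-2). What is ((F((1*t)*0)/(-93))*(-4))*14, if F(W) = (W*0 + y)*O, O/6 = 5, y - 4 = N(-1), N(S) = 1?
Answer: 2800/31 ≈ 90.323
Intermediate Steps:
y = 5 (y = 4 + 1 = 5)
t = 0 (t = 0*(-½) = 0)
O = 30 (O = 6*5 = 30)
F(W) = 150 (F(W) = (W*0 + 5)*30 = (0 + 5)*30 = 5*30 = 150)
((F((1*t)*0)/(-93))*(-4))*14 = ((150/(-93))*(-4))*14 = ((150*(-1/93))*(-4))*14 = -50/31*(-4)*14 = (200/31)*14 = 2800/31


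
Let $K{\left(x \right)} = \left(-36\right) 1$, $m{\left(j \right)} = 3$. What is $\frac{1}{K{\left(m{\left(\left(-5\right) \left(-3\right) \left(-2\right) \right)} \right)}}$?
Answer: $- \frac{1}{36} \approx -0.027778$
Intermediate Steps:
$K{\left(x \right)} = -36$
$\frac{1}{K{\left(m{\left(\left(-5\right) \left(-3\right) \left(-2\right) \right)} \right)}} = \frac{1}{-36} = - \frac{1}{36}$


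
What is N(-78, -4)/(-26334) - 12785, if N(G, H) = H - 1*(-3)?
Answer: -336680189/26334 ≈ -12785.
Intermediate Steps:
N(G, H) = 3 + H (N(G, H) = H + 3 = 3 + H)
N(-78, -4)/(-26334) - 12785 = (3 - 4)/(-26334) - 12785 = -1*(-1/26334) - 12785 = 1/26334 - 12785 = -336680189/26334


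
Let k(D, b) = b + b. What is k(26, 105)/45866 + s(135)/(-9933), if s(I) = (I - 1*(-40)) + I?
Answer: -6066265/227793489 ≈ -0.026631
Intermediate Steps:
k(D, b) = 2*b
s(I) = 40 + 2*I (s(I) = (I + 40) + I = (40 + I) + I = 40 + 2*I)
k(26, 105)/45866 + s(135)/(-9933) = (2*105)/45866 + (40 + 2*135)/(-9933) = 210*(1/45866) + (40 + 270)*(-1/9933) = 105/22933 + 310*(-1/9933) = 105/22933 - 310/9933 = -6066265/227793489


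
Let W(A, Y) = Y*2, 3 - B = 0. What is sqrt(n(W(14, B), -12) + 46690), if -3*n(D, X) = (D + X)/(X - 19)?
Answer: 2*sqrt(11217257)/31 ≈ 216.08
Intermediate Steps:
B = 3 (B = 3 - 1*0 = 3 + 0 = 3)
W(A, Y) = 2*Y
n(D, X) = -(D + X)/(3*(-19 + X)) (n(D, X) = -(D + X)/(3*(X - 19)) = -(D + X)/(3*(-19 + X)))
sqrt(n(W(14, B), -12) + 46690) = sqrt((-2*3 - 1*(-12))/(3*(-19 - 12)) + 46690) = sqrt((1/3)*(-1*6 + 12)/(-31) + 46690) = sqrt((1/3)*(-1/31)*(-6 + 12) + 46690) = sqrt((1/3)*(-1/31)*6 + 46690) = sqrt(-2/31 + 46690) = sqrt(1447388/31) = 2*sqrt(11217257)/31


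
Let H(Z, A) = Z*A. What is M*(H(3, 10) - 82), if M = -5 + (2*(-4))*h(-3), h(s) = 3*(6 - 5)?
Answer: 1508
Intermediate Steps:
h(s) = 3 (h(s) = 3*1 = 3)
H(Z, A) = A*Z
M = -29 (M = -5 + (2*(-4))*3 = -5 - 8*3 = -5 - 24 = -29)
M*(H(3, 10) - 82) = -29*(10*3 - 82) = -29*(30 - 82) = -29*(-52) = 1508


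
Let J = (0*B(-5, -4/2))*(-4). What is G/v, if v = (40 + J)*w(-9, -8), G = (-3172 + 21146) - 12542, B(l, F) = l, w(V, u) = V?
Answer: -679/45 ≈ -15.089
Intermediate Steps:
J = 0 (J = (0*(-5))*(-4) = 0*(-4) = 0)
G = 5432 (G = 17974 - 12542 = 5432)
v = -360 (v = (40 + 0)*(-9) = 40*(-9) = -360)
G/v = 5432/(-360) = 5432*(-1/360) = -679/45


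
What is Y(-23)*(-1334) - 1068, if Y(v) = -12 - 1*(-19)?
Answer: -10406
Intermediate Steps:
Y(v) = 7 (Y(v) = -12 + 19 = 7)
Y(-23)*(-1334) - 1068 = 7*(-1334) - 1068 = -9338 - 1068 = -10406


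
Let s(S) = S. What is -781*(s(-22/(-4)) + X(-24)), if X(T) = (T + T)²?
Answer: -3607439/2 ≈ -1.8037e+6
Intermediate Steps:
X(T) = 4*T² (X(T) = (2*T)² = 4*T²)
-781*(s(-22/(-4)) + X(-24)) = -781*(-22/(-4) + 4*(-24)²) = -781*(-22*(-¼) + 4*576) = -781*(11/2 + 2304) = -781*4619/2 = -3607439/2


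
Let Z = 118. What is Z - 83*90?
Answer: -7352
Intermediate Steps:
Z - 83*90 = 118 - 83*90 = 118 - 7470 = -7352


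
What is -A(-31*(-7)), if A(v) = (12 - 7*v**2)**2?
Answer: -108643411321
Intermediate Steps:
-A(-31*(-7)) = -(-12 + 7*(-31*(-7))**2)**2 = -(-12 + 7*217**2)**2 = -(-12 + 7*47089)**2 = -(-12 + 329623)**2 = -1*329611**2 = -1*108643411321 = -108643411321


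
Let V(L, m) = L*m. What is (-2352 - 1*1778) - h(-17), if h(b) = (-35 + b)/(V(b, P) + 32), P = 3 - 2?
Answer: -61898/15 ≈ -4126.5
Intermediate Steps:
P = 1
h(b) = (-35 + b)/(32 + b) (h(b) = (-35 + b)/(b*1 + 32) = (-35 + b)/(b + 32) = (-35 + b)/(32 + b))
(-2352 - 1*1778) - h(-17) = (-2352 - 1*1778) - (-35 - 17)/(32 - 17) = (-2352 - 1778) - (-52)/15 = -4130 - (-52)/15 = -4130 - 1*(-52/15) = -4130 + 52/15 = -61898/15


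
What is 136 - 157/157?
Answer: 135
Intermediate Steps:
136 - 157/157 = 136 - 157*1/157 = 136 - 1 = 135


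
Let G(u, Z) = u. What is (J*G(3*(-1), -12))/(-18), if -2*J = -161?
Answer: 161/12 ≈ 13.417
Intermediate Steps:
J = 161/2 (J = -1/2*(-161) = 161/2 ≈ 80.500)
(J*G(3*(-1), -12))/(-18) = (161*(3*(-1))/2)/(-18) = ((161/2)*(-3))*(-1/18) = -483/2*(-1/18) = 161/12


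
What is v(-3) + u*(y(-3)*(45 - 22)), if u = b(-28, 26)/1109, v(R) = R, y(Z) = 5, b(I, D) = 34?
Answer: 583/1109 ≈ 0.52570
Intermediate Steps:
u = 34/1109 ≈ 0.030658
v(-3) + u*(y(-3)*(45 - 22)) = -3 + 34*(5*(45 - 22))/1109 = -3 + 34*(5*23)/1109 = -3 + (34/1109)*115 = -3 + 3910/1109 = 583/1109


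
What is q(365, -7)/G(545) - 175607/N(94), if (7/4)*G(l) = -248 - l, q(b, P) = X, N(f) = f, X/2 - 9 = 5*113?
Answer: -139445197/74542 ≈ -1870.7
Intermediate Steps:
X = 1148 (X = 18 + 2*(5*113) = 18 + 2*565 = 18 + 1130 = 1148)
q(b, P) = 1148
G(l) = -992/7 - 4*l/7 (G(l) = 4*(-248 - l)/7 = -992/7 - 4*l/7)
q(365, -7)/G(545) - 175607/N(94) = 1148/(-992/7 - 4/7*545) - 175607/94 = 1148/(-992/7 - 2180/7) - 175607*1/94 = 1148/(-3172/7) - 175607/94 = 1148*(-7/3172) - 175607/94 = -2009/793 - 175607/94 = -139445197/74542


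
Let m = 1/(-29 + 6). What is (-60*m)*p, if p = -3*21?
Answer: -3780/23 ≈ -164.35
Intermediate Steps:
m = -1/23 (m = 1/(-23) = -1/23 ≈ -0.043478)
p = -63
(-60*m)*p = -60*(-1/23)*(-63) = (60/23)*(-63) = -3780/23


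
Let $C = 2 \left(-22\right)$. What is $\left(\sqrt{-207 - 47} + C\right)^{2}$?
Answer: $\left(44 - i \sqrt{254}\right)^{2} \approx 1682.0 - 1402.5 i$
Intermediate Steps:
$C = -44$
$\left(\sqrt{-207 - 47} + C\right)^{2} = \left(\sqrt{-207 - 47} - 44\right)^{2} = \left(\sqrt{-254} - 44\right)^{2} = \left(i \sqrt{254} - 44\right)^{2} = \left(-44 + i \sqrt{254}\right)^{2}$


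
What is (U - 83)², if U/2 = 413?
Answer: 552049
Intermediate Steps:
U = 826 (U = 2*413 = 826)
(U - 83)² = (826 - 83)² = 743² = 552049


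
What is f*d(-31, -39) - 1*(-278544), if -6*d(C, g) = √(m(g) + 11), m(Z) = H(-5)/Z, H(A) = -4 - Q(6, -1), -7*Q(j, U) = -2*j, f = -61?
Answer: 278544 + 61*√830739/1638 ≈ 2.7858e+5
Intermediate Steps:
Q(j, U) = 2*j/7 (Q(j, U) = -(-2)*j/7 = 2*j/7)
H(A) = -40/7 (H(A) = -4 - 2*6/7 = -4 - 1*12/7 = -4 - 12/7 = -40/7)
m(Z) = -40/(7*Z)
d(C, g) = -√(11 - 40/(7*g))/6 (d(C, g) = -√(-40/(7*g) + 11)/6 = -√(11 - 40/(7*g))/6)
f*d(-31, -39) - 1*(-278544) = -(-61)*√(539 - 280/(-39))/42 - 1*(-278544) = -(-61)*√(539 - 280*(-1/39))/42 + 278544 = -(-61)*√(539 + 280/39)/42 + 278544 = -(-61)*√(21301/39)/42 + 278544 = -(-61)*√830739/39/42 + 278544 = -(-61)*√830739/1638 + 278544 = 61*√830739/1638 + 278544 = 278544 + 61*√830739/1638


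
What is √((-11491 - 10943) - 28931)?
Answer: I*√51365 ≈ 226.64*I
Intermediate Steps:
√((-11491 - 10943) - 28931) = √(-22434 - 28931) = √(-51365) = I*√51365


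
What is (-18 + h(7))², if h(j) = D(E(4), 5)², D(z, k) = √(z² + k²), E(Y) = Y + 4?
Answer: 5041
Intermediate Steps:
E(Y) = 4 + Y
D(z, k) = √(k² + z²)
h(j) = 89 (h(j) = (√(5² + (4 + 4)²))² = (√(25 + 8²))² = (√(25 + 64))² = (√89)² = 89)
(-18 + h(7))² = (-18 + 89)² = 71² = 5041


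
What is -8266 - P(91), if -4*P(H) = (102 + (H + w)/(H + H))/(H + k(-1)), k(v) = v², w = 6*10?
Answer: -553604901/66976 ≈ -8265.7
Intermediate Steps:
w = 60
P(H) = -(102 + (60 + H)/(2*H))/(4*(1 + H)) (P(H) = -(102 + (H + 60)/(H + H))/(4*(H + (-1)²)) = -(102 + (60 + H)/((2*H)))/(4*(H + 1)) = -(102 + (60 + H)*(1/(2*H)))/(4*(1 + H)) = -(102 + (60 + H)/(2*H))/(4*(1 + H)))
-8266 - P(91) = -8266 - 5*(-12 - 41*91)/(8*91*(1 + 91)) = -8266 - 5*(-12 - 3731)/(8*91*92) = -8266 - 5*(-3743)/(8*91*92) = -8266 - 1*(-18715/66976) = -8266 + 18715/66976 = -553604901/66976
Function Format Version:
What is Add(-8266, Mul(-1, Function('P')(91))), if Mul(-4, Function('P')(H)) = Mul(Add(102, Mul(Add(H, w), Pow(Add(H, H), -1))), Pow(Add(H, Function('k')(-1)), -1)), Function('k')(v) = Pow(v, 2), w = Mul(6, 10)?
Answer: Rational(-553604901, 66976) ≈ -8265.7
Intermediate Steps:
w = 60
Function('P')(H) = Mul(Rational(-1, 4), Pow(Add(1, H), -1), Add(102, Mul(Rational(1, 2), Pow(H, -1), Add(60, H)))) (Function('P')(H) = Mul(Rational(-1, 4), Mul(Add(102, Mul(Add(H, 60), Pow(Add(H, H), -1))), Pow(Add(H, Pow(-1, 2)), -1))) = Mul(Rational(-1, 4), Mul(Add(102, Mul(Add(60, H), Pow(Mul(2, H), -1))), Pow(Add(H, 1), -1))) = Mul(Rational(-1, 4), Mul(Add(102, Mul(Add(60, H), Mul(Rational(1, 2), Pow(H, -1)))), Pow(Add(1, H), -1))) = Mul(Rational(-1, 4), Mul(Add(102, Mul(Rational(1, 2), Pow(H, -1), Add(60, H))), Pow(Add(1, H), -1))) = Mul(Rational(-1, 4), Mul(Pow(Add(1, H), -1), Add(102, Mul(Rational(1, 2), Pow(H, -1), Add(60, H))))) = Mul(Rational(-1, 4), Pow(Add(1, H), -1), Add(102, Mul(Rational(1, 2), Pow(H, -1), Add(60, H)))))
Add(-8266, Mul(-1, Function('P')(91))) = Add(-8266, Mul(-1, Mul(Rational(5, 8), Pow(91, -1), Pow(Add(1, 91), -1), Add(-12, Mul(-41, 91))))) = Add(-8266, Mul(-1, Mul(Rational(5, 8), Rational(1, 91), Pow(92, -1), Add(-12, -3731)))) = Add(-8266, Mul(-1, Mul(Rational(5, 8), Rational(1, 91), Rational(1, 92), -3743))) = Add(-8266, Mul(-1, Rational(-18715, 66976))) = Add(-8266, Rational(18715, 66976)) = Rational(-553604901, 66976)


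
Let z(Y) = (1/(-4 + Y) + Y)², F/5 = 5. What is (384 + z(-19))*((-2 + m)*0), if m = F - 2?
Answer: 0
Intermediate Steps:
F = 25 (F = 5*5 = 25)
m = 23 (m = 25 - 2 = 23)
z(Y) = (Y + 1/(-4 + Y))²
(384 + z(-19))*((-2 + m)*0) = (384 + (1 + (-19)² - 4*(-19))²/(-4 - 19)²)*((-2 + 23)*0) = (384 + (1 + 361 + 76)²/(-23)²)*(21*0) = (384 + (1/529)*438²)*0 = (384 + (1/529)*191844)*0 = (384 + 191844/529)*0 = (394980/529)*0 = 0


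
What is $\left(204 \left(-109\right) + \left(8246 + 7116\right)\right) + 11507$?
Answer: $4633$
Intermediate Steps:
$\left(204 \left(-109\right) + \left(8246 + 7116\right)\right) + 11507 = \left(-22236 + 15362\right) + 11507 = -6874 + 11507 = 4633$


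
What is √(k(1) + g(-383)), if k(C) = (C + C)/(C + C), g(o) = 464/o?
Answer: 9*I*√383/383 ≈ 0.45988*I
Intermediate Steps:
k(C) = 1 (k(C) = (2*C)/((2*C)) = (2*C)*(1/(2*C)) = 1)
√(k(1) + g(-383)) = √(1 + 464/(-383)) = √(1 + 464*(-1/383)) = √(1 - 464/383) = √(-81/383) = 9*I*√383/383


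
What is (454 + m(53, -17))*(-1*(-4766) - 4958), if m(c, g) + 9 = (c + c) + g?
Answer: -102528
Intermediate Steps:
m(c, g) = -9 + g + 2*c (m(c, g) = -9 + ((c + c) + g) = -9 + (2*c + g) = -9 + (g + 2*c) = -9 + g + 2*c)
(454 + m(53, -17))*(-1*(-4766) - 4958) = (454 + (-9 - 17 + 2*53))*(-1*(-4766) - 4958) = (454 + (-9 - 17 + 106))*(4766 - 4958) = (454 + 80)*(-192) = 534*(-192) = -102528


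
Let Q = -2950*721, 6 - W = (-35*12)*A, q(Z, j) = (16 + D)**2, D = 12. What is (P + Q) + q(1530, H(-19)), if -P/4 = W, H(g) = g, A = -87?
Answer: -1980030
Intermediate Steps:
q(Z, j) = 784 (q(Z, j) = (16 + 12)**2 = 28**2 = 784)
W = -36534 (W = 6 - (-35*12)*(-87) = 6 - (-420)*(-87) = 6 - 1*36540 = 6 - 36540 = -36534)
P = 146136 (P = -4*(-36534) = 146136)
Q = -2126950
(P + Q) + q(1530, H(-19)) = (146136 - 2126950) + 784 = -1980814 + 784 = -1980030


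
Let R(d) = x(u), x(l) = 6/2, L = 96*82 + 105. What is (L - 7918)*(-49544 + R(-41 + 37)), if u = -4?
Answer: -2922919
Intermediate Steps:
L = 7977 (L = 7872 + 105 = 7977)
x(l) = 3 (x(l) = 6*(½) = 3)
R(d) = 3
(L - 7918)*(-49544 + R(-41 + 37)) = (7977 - 7918)*(-49544 + 3) = 59*(-49541) = -2922919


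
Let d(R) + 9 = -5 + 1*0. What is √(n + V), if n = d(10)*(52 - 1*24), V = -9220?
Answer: 6*I*√267 ≈ 98.041*I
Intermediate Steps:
d(R) = -14 (d(R) = -9 + (-5 + 1*0) = -9 + (-5 + 0) = -9 - 5 = -14)
n = -392 (n = -14*(52 - 1*24) = -14*(52 - 24) = -14*28 = -392)
√(n + V) = √(-392 - 9220) = √(-9612) = 6*I*√267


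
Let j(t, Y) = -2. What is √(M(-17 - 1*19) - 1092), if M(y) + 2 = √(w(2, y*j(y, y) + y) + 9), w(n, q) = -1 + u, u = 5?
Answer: √(-1094 + √13) ≈ 33.021*I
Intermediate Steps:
w(n, q) = 4 (w(n, q) = -1 + 5 = 4)
M(y) = -2 + √13 (M(y) = -2 + √(4 + 9) = -2 + √13)
√(M(-17 - 1*19) - 1092) = √((-2 + √13) - 1092) = √(-1094 + √13)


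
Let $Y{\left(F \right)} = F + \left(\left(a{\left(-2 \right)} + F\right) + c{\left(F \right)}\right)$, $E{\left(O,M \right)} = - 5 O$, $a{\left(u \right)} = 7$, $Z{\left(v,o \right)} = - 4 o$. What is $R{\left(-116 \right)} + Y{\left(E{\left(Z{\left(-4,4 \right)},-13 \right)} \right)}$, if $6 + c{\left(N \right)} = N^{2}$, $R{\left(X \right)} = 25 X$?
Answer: $3661$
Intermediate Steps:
$c{\left(N \right)} = -6 + N^{2}$
$Y{\left(F \right)} = 1 + F^{2} + 2 F$ ($Y{\left(F \right)} = F + \left(\left(7 + F\right) + \left(-6 + F^{2}\right)\right) = F + \left(1 + F + F^{2}\right) = 1 + F^{2} + 2 F$)
$R{\left(-116 \right)} + Y{\left(E{\left(Z{\left(-4,4 \right)},-13 \right)} \right)} = 25 \left(-116\right) + \left(1 + \left(- 5 \left(\left(-4\right) 4\right)\right)^{2} + 2 \left(- 5 \left(\left(-4\right) 4\right)\right)\right) = -2900 + \left(1 + \left(\left(-5\right) \left(-16\right)\right)^{2} + 2 \left(\left(-5\right) \left(-16\right)\right)\right) = -2900 + \left(1 + 80^{2} + 2 \cdot 80\right) = -2900 + \left(1 + 6400 + 160\right) = -2900 + 6561 = 3661$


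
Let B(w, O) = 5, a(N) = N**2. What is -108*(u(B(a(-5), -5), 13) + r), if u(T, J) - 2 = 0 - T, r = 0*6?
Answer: 324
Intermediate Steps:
r = 0
u(T, J) = 2 - T (u(T, J) = 2 + (0 - T) = 2 - T)
-108*(u(B(a(-5), -5), 13) + r) = -108*((2 - 1*5) + 0) = -108*((2 - 5) + 0) = -108*(-3 + 0) = -108*(-3) = 324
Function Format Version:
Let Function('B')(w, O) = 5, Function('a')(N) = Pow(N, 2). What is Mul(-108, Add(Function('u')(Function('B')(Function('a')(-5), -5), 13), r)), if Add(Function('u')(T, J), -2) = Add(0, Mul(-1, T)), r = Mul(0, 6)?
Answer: 324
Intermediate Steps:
r = 0
Function('u')(T, J) = Add(2, Mul(-1, T)) (Function('u')(T, J) = Add(2, Add(0, Mul(-1, T))) = Add(2, Mul(-1, T)))
Mul(-108, Add(Function('u')(Function('B')(Function('a')(-5), -5), 13), r)) = Mul(-108, Add(Add(2, Mul(-1, 5)), 0)) = Mul(-108, Add(Add(2, -5), 0)) = Mul(-108, Add(-3, 0)) = Mul(-108, -3) = 324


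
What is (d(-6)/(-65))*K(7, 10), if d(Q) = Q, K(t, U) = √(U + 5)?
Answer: 6*√15/65 ≈ 0.35751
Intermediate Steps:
K(t, U) = √(5 + U)
(d(-6)/(-65))*K(7, 10) = (-6/(-65))*√(5 + 10) = (-6*(-1/65))*√15 = 6*√15/65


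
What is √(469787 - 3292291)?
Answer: 2*I*√705626 ≈ 1680.0*I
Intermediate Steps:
√(469787 - 3292291) = √(-2822504) = 2*I*√705626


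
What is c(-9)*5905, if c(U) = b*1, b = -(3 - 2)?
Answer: -5905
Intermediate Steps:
b = -1 (b = -1*1 = -1)
c(U) = -1 (c(U) = -1*1 = -1)
c(-9)*5905 = -1*5905 = -5905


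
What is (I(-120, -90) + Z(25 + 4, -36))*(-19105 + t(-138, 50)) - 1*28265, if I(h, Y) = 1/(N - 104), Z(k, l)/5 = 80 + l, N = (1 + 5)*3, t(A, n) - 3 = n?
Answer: -181437789/43 ≈ -4.2195e+6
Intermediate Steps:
t(A, n) = 3 + n
N = 18 (N = 6*3 = 18)
Z(k, l) = 400 + 5*l (Z(k, l) = 5*(80 + l) = 400 + 5*l)
I(h, Y) = -1/86 (I(h, Y) = 1/(18 - 104) = 1/(-86) = -1/86)
(I(-120, -90) + Z(25 + 4, -36))*(-19105 + t(-138, 50)) - 1*28265 = (-1/86 + (400 + 5*(-36)))*(-19105 + (3 + 50)) - 1*28265 = (-1/86 + (400 - 180))*(-19105 + 53) - 28265 = (-1/86 + 220)*(-19052) - 28265 = (18919/86)*(-19052) - 28265 = -180222394/43 - 28265 = -181437789/43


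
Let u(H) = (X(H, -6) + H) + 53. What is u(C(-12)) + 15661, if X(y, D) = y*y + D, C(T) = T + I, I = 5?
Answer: 15750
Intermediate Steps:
C(T) = 5 + T (C(T) = T + 5 = 5 + T)
X(y, D) = D + y² (X(y, D) = y² + D = D + y²)
u(H) = 47 + H + H² (u(H) = ((-6 + H²) + H) + 53 = (-6 + H + H²) + 53 = 47 + H + H²)
u(C(-12)) + 15661 = (47 + (5 - 12) + (5 - 12)²) + 15661 = (47 - 7 + (-7)²) + 15661 = (47 - 7 + 49) + 15661 = 89 + 15661 = 15750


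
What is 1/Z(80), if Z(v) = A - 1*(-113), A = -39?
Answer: 1/74 ≈ 0.013514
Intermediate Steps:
Z(v) = 74 (Z(v) = -39 - 1*(-113) = -39 + 113 = 74)
1/Z(80) = 1/74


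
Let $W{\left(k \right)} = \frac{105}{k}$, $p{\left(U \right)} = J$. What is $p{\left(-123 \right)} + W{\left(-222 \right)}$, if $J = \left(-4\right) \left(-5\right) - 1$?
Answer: $\frac{1371}{74} \approx 18.527$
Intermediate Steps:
$J = 19$ ($J = 20 - 1 = 19$)
$p{\left(U \right)} = 19$
$p{\left(-123 \right)} + W{\left(-222 \right)} = 19 + \frac{105}{-222} = 19 + 105 \left(- \frac{1}{222}\right) = 19 - \frac{35}{74} = \frac{1371}{74}$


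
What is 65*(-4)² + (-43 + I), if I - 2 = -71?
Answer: 928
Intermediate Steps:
I = -69 (I = 2 - 71 = -69)
65*(-4)² + (-43 + I) = 65*(-4)² + (-43 - 69) = 65*16 - 112 = 1040 - 112 = 928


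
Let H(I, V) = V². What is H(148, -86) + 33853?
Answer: 41249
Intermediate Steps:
H(148, -86) + 33853 = (-86)² + 33853 = 7396 + 33853 = 41249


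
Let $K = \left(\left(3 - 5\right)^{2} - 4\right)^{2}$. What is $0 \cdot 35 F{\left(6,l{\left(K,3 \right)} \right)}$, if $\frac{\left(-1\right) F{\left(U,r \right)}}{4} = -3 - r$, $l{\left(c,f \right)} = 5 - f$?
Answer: $0$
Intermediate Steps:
$K = 0$ ($K = \left(\left(-2\right)^{2} - 4\right)^{2} = \left(4 - 4\right)^{2} = 0^{2} = 0$)
$F{\left(U,r \right)} = 12 + 4 r$ ($F{\left(U,r \right)} = - 4 \left(-3 - r\right) = 12 + 4 r$)
$0 \cdot 35 F{\left(6,l{\left(K,3 \right)} \right)} = 0 \cdot 35 \left(12 + 4 \left(5 - 3\right)\right) = 0 \left(12 + 4 \left(5 - 3\right)\right) = 0 \left(12 + 4 \cdot 2\right) = 0 \left(12 + 8\right) = 0 \cdot 20 = 0$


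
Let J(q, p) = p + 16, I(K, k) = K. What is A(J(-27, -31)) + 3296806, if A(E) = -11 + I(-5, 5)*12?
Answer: 3296735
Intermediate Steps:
J(q, p) = 16 + p
A(E) = -71 (A(E) = -11 - 5*12 = -11 - 60 = -71)
A(J(-27, -31)) + 3296806 = -71 + 3296806 = 3296735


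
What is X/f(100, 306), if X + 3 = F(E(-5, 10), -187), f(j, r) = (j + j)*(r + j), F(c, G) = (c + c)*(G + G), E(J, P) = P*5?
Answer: -37403/81200 ≈ -0.46063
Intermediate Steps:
E(J, P) = 5*P
F(c, G) = 4*G*c (F(c, G) = (2*c)*(2*G) = 4*G*c)
f(j, r) = 2*j*(j + r) (f(j, r) = (2*j)*(j + r) = 2*j*(j + r))
X = -37403 (X = -3 + 4*(-187)*(5*10) = -3 + 4*(-187)*50 = -3 - 37400 = -37403)
X/f(100, 306) = -37403*1/(200*(100 + 306)) = -37403/(2*100*406) = -37403/81200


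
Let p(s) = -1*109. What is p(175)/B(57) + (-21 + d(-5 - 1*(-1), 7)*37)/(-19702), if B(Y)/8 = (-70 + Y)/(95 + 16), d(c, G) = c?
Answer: 119196037/1024504 ≈ 116.35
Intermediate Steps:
p(s) = -109
B(Y) = -560/111 + 8*Y/111 (B(Y) = 8*((-70 + Y)/(95 + 16)) = 8*((-70 + Y)/111) = 8*((-70 + Y)*(1/111)) = 8*(-70/111 + Y/111) = -560/111 + 8*Y/111)
p(175)/B(57) + (-21 + d(-5 - 1*(-1), 7)*37)/(-19702) = -109/(-560/111 + (8/111)*57) + (-21 + (-5 - 1*(-1))*37)/(-19702) = -109/(-560/111 + 152/37) + (-21 + (-5 + 1)*37)*(-1/19702) = -109/(-104/111) + (-21 - 4*37)*(-1/19702) = -109*(-111/104) + (-21 - 148)*(-1/19702) = 12099/104 - 169*(-1/19702) = 12099/104 + 169/19702 = 119196037/1024504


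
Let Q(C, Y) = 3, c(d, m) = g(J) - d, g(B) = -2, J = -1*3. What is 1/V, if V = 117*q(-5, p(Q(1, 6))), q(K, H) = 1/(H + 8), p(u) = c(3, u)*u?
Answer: -7/117 ≈ -0.059829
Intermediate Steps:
J = -3
c(d, m) = -2 - d
p(u) = -5*u (p(u) = (-2 - 1*3)*u = (-2 - 3)*u = -5*u)
q(K, H) = 1/(8 + H)
V = -117/7 (V = 117/(8 - 5*3) = 117/(8 - 15) = 117/(-7) = 117*(-⅐) = -117/7 ≈ -16.714)
1/V = 1/(-117/7) = -7/117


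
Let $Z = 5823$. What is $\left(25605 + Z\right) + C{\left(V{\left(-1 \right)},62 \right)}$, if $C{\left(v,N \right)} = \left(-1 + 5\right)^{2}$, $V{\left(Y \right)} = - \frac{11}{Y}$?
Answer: $31444$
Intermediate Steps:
$C{\left(v,N \right)} = 16$ ($C{\left(v,N \right)} = 4^{2} = 16$)
$\left(25605 + Z\right) + C{\left(V{\left(-1 \right)},62 \right)} = \left(25605 + 5823\right) + 16 = 31428 + 16 = 31444$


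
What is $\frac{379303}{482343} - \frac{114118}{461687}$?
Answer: $\frac{120075245687}{222691492641} \approx 0.5392$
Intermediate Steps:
$\frac{379303}{482343} - \frac{114118}{461687} = \frac{120075245687}{222691492641}$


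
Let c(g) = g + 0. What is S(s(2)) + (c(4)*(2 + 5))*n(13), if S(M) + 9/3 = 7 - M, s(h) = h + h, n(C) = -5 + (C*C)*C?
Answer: 61376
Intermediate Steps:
c(g) = g
n(C) = -5 + C³ (n(C) = -5 + C²*C = -5 + C³)
s(h) = 2*h
S(M) = 4 - M (S(M) = -3 + (7 - M) = 4 - M)
S(s(2)) + (c(4)*(2 + 5))*n(13) = (4 - 2*2) + (4*(2 + 5))*(-5 + 13³) = (4 - 1*4) + (4*7)*(-5 + 2197) = (4 - 4) + 28*2192 = 0 + 61376 = 61376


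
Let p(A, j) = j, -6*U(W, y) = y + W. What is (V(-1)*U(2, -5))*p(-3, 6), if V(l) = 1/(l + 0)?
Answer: -3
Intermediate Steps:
U(W, y) = -W/6 - y/6 (U(W, y) = -(y + W)/6 = -(W + y)/6 = -W/6 - y/6)
V(l) = 1/l
(V(-1)*U(2, -5))*p(-3, 6) = ((-1/6*2 - 1/6*(-5))/(-1))*6 = -(-1/3 + 5/6)*6 = -1*1/2*6 = -1/2*6 = -3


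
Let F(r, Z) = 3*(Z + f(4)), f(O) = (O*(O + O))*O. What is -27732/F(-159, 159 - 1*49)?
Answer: -4622/119 ≈ -38.840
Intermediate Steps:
f(O) = 2*O³ (f(O) = (O*(2*O))*O = (2*O²)*O = 2*O³)
F(r, Z) = 384 + 3*Z (F(r, Z) = 3*(Z + 2*4³) = 3*(Z + 2*64) = 3*(Z + 128) = 3*(128 + Z) = 384 + 3*Z)
-27732/F(-159, 159 - 1*49) = -27732/(384 + 3*(159 - 1*49)) = -27732/(384 + 3*(159 - 49)) = -27732/(384 + 3*110) = -27732/(384 + 330) = -27732/714 = -27732*1/714 = -4622/119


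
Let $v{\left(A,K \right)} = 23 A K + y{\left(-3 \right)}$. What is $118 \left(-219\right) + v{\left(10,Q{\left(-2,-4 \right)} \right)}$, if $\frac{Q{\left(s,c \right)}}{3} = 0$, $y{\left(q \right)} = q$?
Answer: $-25845$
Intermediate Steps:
$Q{\left(s,c \right)} = 0$ ($Q{\left(s,c \right)} = 3 \cdot 0 = 0$)
$v{\left(A,K \right)} = -3 + 23 A K$ ($v{\left(A,K \right)} = 23 A K - 3 = -3 + 23 A K$)
$118 \left(-219\right) + v{\left(10,Q{\left(-2,-4 \right)} \right)} = 118 \left(-219\right) - \left(3 - 0\right) = -25842 + \left(-3 + 0\right) = -25842 - 3 = -25845$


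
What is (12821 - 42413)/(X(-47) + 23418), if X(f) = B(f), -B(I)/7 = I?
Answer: -29592/23747 ≈ -1.2461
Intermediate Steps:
B(I) = -7*I
X(f) = -7*f
(12821 - 42413)/(X(-47) + 23418) = (12821 - 42413)/(-7*(-47) + 23418) = -29592/(329 + 23418) = -29592/23747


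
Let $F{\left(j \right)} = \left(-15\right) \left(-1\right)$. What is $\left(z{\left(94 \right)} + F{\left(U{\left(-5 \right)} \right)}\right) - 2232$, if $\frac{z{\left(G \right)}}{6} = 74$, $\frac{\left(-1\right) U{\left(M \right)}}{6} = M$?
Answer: $-1773$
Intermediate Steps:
$U{\left(M \right)} = - 6 M$
$F{\left(j \right)} = 15$
$z{\left(G \right)} = 444$ ($z{\left(G \right)} = 6 \cdot 74 = 444$)
$\left(z{\left(94 \right)} + F{\left(U{\left(-5 \right)} \right)}\right) - 2232 = \left(444 + 15\right) - 2232 = 459 - 2232 = -1773$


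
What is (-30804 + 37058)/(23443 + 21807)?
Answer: 3127/22625 ≈ 0.13821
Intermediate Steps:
(-30804 + 37058)/(23443 + 21807) = 6254/45250 = 6254*(1/45250) = 3127/22625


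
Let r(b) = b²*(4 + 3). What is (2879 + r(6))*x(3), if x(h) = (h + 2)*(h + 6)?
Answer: 140895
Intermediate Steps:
x(h) = (2 + h)*(6 + h)
r(b) = 7*b² (r(b) = b²*7 = 7*b²)
(2879 + r(6))*x(3) = (2879 + 7*6²)*(12 + 3² + 8*3) = (2879 + 7*36)*(12 + 9 + 24) = (2879 + 252)*45 = 3131*45 = 140895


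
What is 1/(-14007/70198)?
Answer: -70198/14007 ≈ -5.0116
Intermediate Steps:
1/(-14007/70198) = -70198/14007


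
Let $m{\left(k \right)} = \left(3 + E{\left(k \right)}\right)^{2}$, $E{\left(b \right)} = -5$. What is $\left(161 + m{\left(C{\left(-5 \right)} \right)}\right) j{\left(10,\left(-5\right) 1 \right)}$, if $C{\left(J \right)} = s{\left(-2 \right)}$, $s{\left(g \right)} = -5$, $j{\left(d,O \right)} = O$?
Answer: $-825$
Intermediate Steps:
$C{\left(J \right)} = -5$
$m{\left(k \right)} = 4$ ($m{\left(k \right)} = \left(3 - 5\right)^{2} = \left(-2\right)^{2} = 4$)
$\left(161 + m{\left(C{\left(-5 \right)} \right)}\right) j{\left(10,\left(-5\right) 1 \right)} = \left(161 + 4\right) \left(\left(-5\right) 1\right) = 165 \left(-5\right) = -825$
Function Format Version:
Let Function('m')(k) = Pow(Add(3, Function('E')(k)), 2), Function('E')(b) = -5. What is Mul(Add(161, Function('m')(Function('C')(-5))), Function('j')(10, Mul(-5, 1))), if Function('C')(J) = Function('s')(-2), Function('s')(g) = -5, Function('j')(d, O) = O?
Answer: -825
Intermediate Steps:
Function('C')(J) = -5
Function('m')(k) = 4 (Function('m')(k) = Pow(Add(3, -5), 2) = Pow(-2, 2) = 4)
Mul(Add(161, Function('m')(Function('C')(-5))), Function('j')(10, Mul(-5, 1))) = Mul(Add(161, 4), Mul(-5, 1)) = Mul(165, -5) = -825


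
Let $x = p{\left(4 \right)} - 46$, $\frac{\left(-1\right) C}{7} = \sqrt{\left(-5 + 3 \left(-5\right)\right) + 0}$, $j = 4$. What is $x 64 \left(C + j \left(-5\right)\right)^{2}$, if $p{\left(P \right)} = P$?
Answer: $1559040 - 1505280 i \sqrt{5} \approx 1.559 \cdot 10^{6} - 3.3659 \cdot 10^{6} i$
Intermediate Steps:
$C = - 14 i \sqrt{5}$ ($C = - 7 \sqrt{\left(-5 + 3 \left(-5\right)\right) + 0} = - 7 \sqrt{\left(-5 - 15\right) + 0} = - 7 \sqrt{-20 + 0} = - 7 \sqrt{-20} = - 7 \cdot 2 i \sqrt{5} = - 14 i \sqrt{5} \approx - 31.305 i$)
$x = -42$ ($x = 4 - 46 = -42$)
$x 64 \left(C + j \left(-5\right)\right)^{2} = \left(-42\right) 64 \left(- 14 i \sqrt{5} + 4 \left(-5\right)\right)^{2} = - 2688 \left(- 14 i \sqrt{5} - 20\right)^{2} = - 2688 \left(-20 - 14 i \sqrt{5}\right)^{2}$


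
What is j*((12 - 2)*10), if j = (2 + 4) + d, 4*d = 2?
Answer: 650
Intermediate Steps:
d = 1/2 (d = (1/4)*2 = 1/2 ≈ 0.50000)
j = 13/2 (j = (2 + 4) + 1/2 = 6 + 1/2 = 13/2 ≈ 6.5000)
j*((12 - 2)*10) = 13*((12 - 2)*10)/2 = 13*(10*10)/2 = (13/2)*100 = 650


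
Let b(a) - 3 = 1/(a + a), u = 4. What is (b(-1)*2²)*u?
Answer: 40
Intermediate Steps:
b(a) = 3 + 1/(2*a) (b(a) = 3 + 1/(a + a) = 3 + 1/(2*a))
(b(-1)*2²)*u = ((3 + (½)/(-1))*2²)*4 = ((3 + (½)*(-1))*4)*4 = ((3 - ½)*4)*4 = ((5/2)*4)*4 = 10*4 = 40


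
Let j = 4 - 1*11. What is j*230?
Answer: -1610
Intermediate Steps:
j = -7 (j = 4 - 11 = -7)
j*230 = -7*230 = -1610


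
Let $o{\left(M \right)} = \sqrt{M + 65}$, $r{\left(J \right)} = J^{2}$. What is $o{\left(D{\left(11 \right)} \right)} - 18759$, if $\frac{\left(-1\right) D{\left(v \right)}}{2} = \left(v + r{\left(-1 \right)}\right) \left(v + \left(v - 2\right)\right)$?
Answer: $-18759 + i \sqrt{415} \approx -18759.0 + 20.372 i$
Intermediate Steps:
$D{\left(v \right)} = - 2 \left(1 + v\right) \left(-2 + 2 v\right)$ ($D{\left(v \right)} = - 2 \left(v + \left(-1\right)^{2}\right) \left(v + \left(v - 2\right)\right) = - 2 \left(v + 1\right) \left(v + \left(-2 + v\right)\right) = - 2 \left(1 + v\right) \left(-2 + 2 v\right)$)
$o{\left(M \right)} = \sqrt{65 + M}$
$o{\left(D{\left(11 \right)} \right)} - 18759 = \sqrt{65 + \left(4 - 4 \cdot 11^{2}\right)} - 18759 = \sqrt{65 + \left(4 - 484\right)} - 18759 = \sqrt{65 - 480} - 18759 = \sqrt{-415} - 18759 = i \sqrt{415} - 18759 = -18759 + i \sqrt{415}$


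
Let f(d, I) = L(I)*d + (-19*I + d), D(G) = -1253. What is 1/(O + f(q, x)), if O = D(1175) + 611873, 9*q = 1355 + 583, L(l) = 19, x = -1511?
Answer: 3/1930907 ≈ 1.5537e-6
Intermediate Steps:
q = 646/3 (q = (1355 + 583)/9 = (⅑)*1938 = 646/3 ≈ 215.33)
O = 610620 (O = -1253 + 611873 = 610620)
f(d, I) = -19*I + 20*d (f(d, I) = 19*d + (-19*I + d) = 19*d + (d - 19*I) = -19*I + 20*d)
1/(O + f(q, x)) = 1/(610620 + (-19*(-1511) + 20*(646/3))) = 1/(610620 + (28709 + 12920/3)) = 1/(610620 + 99047/3) = 1/(1930907/3) = 3/1930907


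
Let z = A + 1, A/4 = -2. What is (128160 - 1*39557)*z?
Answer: -620221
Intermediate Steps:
A = -8 (A = 4*(-2) = -8)
z = -7 (z = -8 + 1 = -7)
(128160 - 1*39557)*z = (128160 - 1*39557)*(-7) = (128160 - 39557)*(-7) = 88603*(-7) = -620221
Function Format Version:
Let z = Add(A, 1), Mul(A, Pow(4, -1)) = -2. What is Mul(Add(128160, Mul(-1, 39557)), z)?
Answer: -620221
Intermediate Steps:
A = -8 (A = Mul(4, -2) = -8)
z = -7 (z = Add(-8, 1) = -7)
Mul(Add(128160, Mul(-1, 39557)), z) = Mul(Add(128160, Mul(-1, 39557)), -7) = Mul(Add(128160, -39557), -7) = Mul(88603, -7) = -620221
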